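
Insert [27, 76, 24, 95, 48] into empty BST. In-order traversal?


Insert 27: root
Insert 76: R from 27
Insert 24: L from 27
Insert 95: R from 27 -> R from 76
Insert 48: R from 27 -> L from 76

In-order: [24, 27, 48, 76, 95]


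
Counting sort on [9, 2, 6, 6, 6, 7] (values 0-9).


Input: [9, 2, 6, 6, 6, 7]
Counts: [0, 0, 1, 0, 0, 0, 3, 1, 0, 1]

Sorted: [2, 6, 6, 6, 7, 9]


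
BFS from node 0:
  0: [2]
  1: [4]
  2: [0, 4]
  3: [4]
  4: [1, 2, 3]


Visit 0, enqueue [2]
Visit 2, enqueue [4]
Visit 4, enqueue [1, 3]
Visit 1, enqueue []
Visit 3, enqueue []

BFS order: [0, 2, 4, 1, 3]


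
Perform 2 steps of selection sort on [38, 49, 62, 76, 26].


Initial: [38, 49, 62, 76, 26]
Step 1: min=26 at 4
  Swap: [26, 49, 62, 76, 38]
Step 2: min=38 at 4
  Swap: [26, 38, 62, 76, 49]

After 2 steps: [26, 38, 62, 76, 49]


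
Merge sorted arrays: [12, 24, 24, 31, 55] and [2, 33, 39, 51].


Take 2 from B
Take 12 from A
Take 24 from A
Take 24 from A
Take 31 from A
Take 33 from B
Take 39 from B
Take 51 from B

Merged: [2, 12, 24, 24, 31, 33, 39, 51, 55]


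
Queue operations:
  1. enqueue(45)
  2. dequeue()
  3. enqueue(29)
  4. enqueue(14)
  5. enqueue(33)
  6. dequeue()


enqueue(45) -> [45]
dequeue()->45, []
enqueue(29) -> [29]
enqueue(14) -> [29, 14]
enqueue(33) -> [29, 14, 33]
dequeue()->29, [14, 33]

Final queue: [14, 33]


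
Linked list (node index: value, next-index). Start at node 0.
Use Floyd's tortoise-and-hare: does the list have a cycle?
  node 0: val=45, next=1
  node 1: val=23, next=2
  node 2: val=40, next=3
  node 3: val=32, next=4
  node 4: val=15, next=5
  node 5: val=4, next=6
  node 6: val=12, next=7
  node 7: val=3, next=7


Floyd's tortoise (slow, +1) and hare (fast, +2):
  init: slow=0, fast=0
  step 1: slow=1, fast=2
  step 2: slow=2, fast=4
  step 3: slow=3, fast=6
  step 4: slow=4, fast=7
  step 5: slow=5, fast=7
  step 6: slow=6, fast=7
  step 7: slow=7, fast=7
  slow == fast at node 7: cycle detected

Cycle: yes


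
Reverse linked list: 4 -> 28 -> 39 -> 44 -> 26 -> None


Step 1: curr=4, set curr.next=prev(None) | reversed so far: 4
Step 2: curr=28, set curr.next=prev(4) | reversed so far: 28 -> 4
Step 3: curr=39, set curr.next=prev(28) | reversed so far: 39 -> 28 -> 4
Step 4: curr=44, set curr.next=prev(39) | reversed so far: 44 -> 39 -> 28 -> 4
Step 5: curr=26, set curr.next=prev(44) | reversed so far: 26 -> 44 -> 39 -> 28 -> 4

26 -> 44 -> 39 -> 28 -> 4 -> None


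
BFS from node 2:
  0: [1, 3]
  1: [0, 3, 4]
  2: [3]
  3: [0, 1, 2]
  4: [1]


Visit 2, enqueue [3]
Visit 3, enqueue [0, 1]
Visit 0, enqueue []
Visit 1, enqueue [4]
Visit 4, enqueue []

BFS order: [2, 3, 0, 1, 4]


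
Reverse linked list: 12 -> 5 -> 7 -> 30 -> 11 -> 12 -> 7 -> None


Step 1: curr=12, set curr.next=prev(None) | reversed so far: 12
Step 2: curr=5, set curr.next=prev(12) | reversed so far: 5 -> 12
Step 3: curr=7, set curr.next=prev(5) | reversed so far: 7 -> 5 -> 12
Step 4: curr=30, set curr.next=prev(7) | reversed so far: 30 -> 7 -> 5 -> 12
Step 5: curr=11, set curr.next=prev(30) | reversed so far: 11 -> 30 -> 7 -> 5 -> 12
Step 6: curr=12, set curr.next=prev(11) | reversed so far: 12 -> 11 -> 30 -> 7 -> 5 -> 12
Step 7: curr=7, set curr.next=prev(12) | reversed so far: 7 -> 12 -> 11 -> 30 -> 7 -> 5 -> 12

7 -> 12 -> 11 -> 30 -> 7 -> 5 -> 12 -> None


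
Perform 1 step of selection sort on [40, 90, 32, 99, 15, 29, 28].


Initial: [40, 90, 32, 99, 15, 29, 28]
Step 1: min=15 at 4
  Swap: [15, 90, 32, 99, 40, 29, 28]

After 1 step: [15, 90, 32, 99, 40, 29, 28]


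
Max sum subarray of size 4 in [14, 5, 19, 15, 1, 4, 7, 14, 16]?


[0:4]: 53
[1:5]: 40
[2:6]: 39
[3:7]: 27
[4:8]: 26
[5:9]: 41

Max: 53 at [0:4]


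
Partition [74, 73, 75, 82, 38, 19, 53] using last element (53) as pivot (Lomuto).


Pivot: 53
  38 <= 53: swap -> [38, 73, 75, 82, 74, 19, 53]
  19 <= 53: swap -> [38, 19, 75, 82, 74, 73, 53]
Place pivot at 2: [38, 19, 53, 82, 74, 73, 75]

Partitioned: [38, 19, 53, 82, 74, 73, 75]


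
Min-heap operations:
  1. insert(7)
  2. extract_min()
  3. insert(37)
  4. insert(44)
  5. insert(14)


insert(7) -> [7]
extract_min()->7, []
insert(37) -> [37]
insert(44) -> [37, 44]
insert(14) -> [14, 44, 37]

Final heap: [14, 44, 37]


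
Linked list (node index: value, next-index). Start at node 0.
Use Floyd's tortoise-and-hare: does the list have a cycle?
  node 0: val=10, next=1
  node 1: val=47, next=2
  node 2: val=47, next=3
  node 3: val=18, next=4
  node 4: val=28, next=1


Floyd's tortoise (slow, +1) and hare (fast, +2):
  init: slow=0, fast=0
  step 1: slow=1, fast=2
  step 2: slow=2, fast=4
  step 3: slow=3, fast=2
  step 4: slow=4, fast=4
  slow == fast at node 4: cycle detected

Cycle: yes


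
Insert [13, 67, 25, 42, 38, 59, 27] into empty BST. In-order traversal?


Insert 13: root
Insert 67: R from 13
Insert 25: R from 13 -> L from 67
Insert 42: R from 13 -> L from 67 -> R from 25
Insert 38: R from 13 -> L from 67 -> R from 25 -> L from 42
Insert 59: R from 13 -> L from 67 -> R from 25 -> R from 42
Insert 27: R from 13 -> L from 67 -> R from 25 -> L from 42 -> L from 38

In-order: [13, 25, 27, 38, 42, 59, 67]


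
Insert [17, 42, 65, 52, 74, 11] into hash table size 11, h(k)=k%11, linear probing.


Insert 17: h=6 -> slot 6
Insert 42: h=9 -> slot 9
Insert 65: h=10 -> slot 10
Insert 52: h=8 -> slot 8
Insert 74: h=8, 3 probes -> slot 0
Insert 11: h=0, 1 probes -> slot 1

Table: [74, 11, None, None, None, None, 17, None, 52, 42, 65]


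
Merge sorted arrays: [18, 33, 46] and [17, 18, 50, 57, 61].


Take 17 from B
Take 18 from A
Take 18 from B
Take 33 from A
Take 46 from A

Merged: [17, 18, 18, 33, 46, 50, 57, 61]


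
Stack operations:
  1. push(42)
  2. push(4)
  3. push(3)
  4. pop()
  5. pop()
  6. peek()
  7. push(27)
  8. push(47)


push(42) -> [42]
push(4) -> [42, 4]
push(3) -> [42, 4, 3]
pop()->3, [42, 4]
pop()->4, [42]
peek()->42
push(27) -> [42, 27]
push(47) -> [42, 27, 47]

Final stack: [42, 27, 47]


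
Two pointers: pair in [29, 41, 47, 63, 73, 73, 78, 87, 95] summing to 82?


lo=0(29)+hi=8(95)=124
lo=0(29)+hi=7(87)=116
lo=0(29)+hi=6(78)=107
lo=0(29)+hi=5(73)=102
lo=0(29)+hi=4(73)=102
lo=0(29)+hi=3(63)=92
lo=0(29)+hi=2(47)=76
lo=1(41)+hi=2(47)=88

No pair found


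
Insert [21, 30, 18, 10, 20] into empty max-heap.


Insert 21: [21]
Insert 30: [30, 21]
Insert 18: [30, 21, 18]
Insert 10: [30, 21, 18, 10]
Insert 20: [30, 21, 18, 10, 20]

Final heap: [30, 21, 18, 10, 20]


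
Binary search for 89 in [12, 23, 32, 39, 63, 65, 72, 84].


Step 1: lo=0, hi=7, mid=3, val=39
Step 2: lo=4, hi=7, mid=5, val=65
Step 3: lo=6, hi=7, mid=6, val=72
Step 4: lo=7, hi=7, mid=7, val=84

Not found


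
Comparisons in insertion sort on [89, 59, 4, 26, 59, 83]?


Algorithm: insertion sort
Input: [89, 59, 4, 26, 59, 83]
Sorted: [4, 26, 59, 59, 83, 89]

10


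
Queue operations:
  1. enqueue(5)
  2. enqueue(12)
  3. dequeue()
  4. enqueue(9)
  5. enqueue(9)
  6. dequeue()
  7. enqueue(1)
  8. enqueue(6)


enqueue(5) -> [5]
enqueue(12) -> [5, 12]
dequeue()->5, [12]
enqueue(9) -> [12, 9]
enqueue(9) -> [12, 9, 9]
dequeue()->12, [9, 9]
enqueue(1) -> [9, 9, 1]
enqueue(6) -> [9, 9, 1, 6]

Final queue: [9, 9, 1, 6]


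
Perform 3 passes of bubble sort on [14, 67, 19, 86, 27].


Initial: [14, 67, 19, 86, 27]
Pass 1: [14, 19, 67, 27, 86] (2 swaps)
Pass 2: [14, 19, 27, 67, 86] (1 swaps)
Pass 3: [14, 19, 27, 67, 86] (0 swaps)

After 3 passes: [14, 19, 27, 67, 86]


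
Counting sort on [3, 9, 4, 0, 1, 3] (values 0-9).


Input: [3, 9, 4, 0, 1, 3]
Counts: [1, 1, 0, 2, 1, 0, 0, 0, 0, 1]

Sorted: [0, 1, 3, 3, 4, 9]


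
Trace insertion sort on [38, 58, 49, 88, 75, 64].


Initial: [38, 58, 49, 88, 75, 64]
Insert 58: [38, 58, 49, 88, 75, 64]
Insert 49: [38, 49, 58, 88, 75, 64]
Insert 88: [38, 49, 58, 88, 75, 64]
Insert 75: [38, 49, 58, 75, 88, 64]
Insert 64: [38, 49, 58, 64, 75, 88]

Sorted: [38, 49, 58, 64, 75, 88]


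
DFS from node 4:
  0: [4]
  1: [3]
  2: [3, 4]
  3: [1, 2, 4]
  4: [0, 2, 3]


Visit 4, push [3, 2, 0]
Visit 0, push []
Visit 2, push [3]
Visit 3, push [1]
Visit 1, push []

DFS order: [4, 0, 2, 3, 1]


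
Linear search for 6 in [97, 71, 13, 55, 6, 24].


i=0: 97!=6
i=1: 71!=6
i=2: 13!=6
i=3: 55!=6
i=4: 6==6 found!

Found at 4, 5 comps


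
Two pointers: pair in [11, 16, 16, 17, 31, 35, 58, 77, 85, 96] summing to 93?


lo=0(11)+hi=9(96)=107
lo=0(11)+hi=8(85)=96
lo=0(11)+hi=7(77)=88
lo=1(16)+hi=7(77)=93

Yes: 16+77=93


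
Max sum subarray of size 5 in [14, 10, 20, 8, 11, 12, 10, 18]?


[0:5]: 63
[1:6]: 61
[2:7]: 61
[3:8]: 59

Max: 63 at [0:5]


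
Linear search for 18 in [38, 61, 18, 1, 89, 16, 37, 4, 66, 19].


i=0: 38!=18
i=1: 61!=18
i=2: 18==18 found!

Found at 2, 3 comps


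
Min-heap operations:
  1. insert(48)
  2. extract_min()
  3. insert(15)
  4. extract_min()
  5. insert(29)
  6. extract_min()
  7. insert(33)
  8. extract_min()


insert(48) -> [48]
extract_min()->48, []
insert(15) -> [15]
extract_min()->15, []
insert(29) -> [29]
extract_min()->29, []
insert(33) -> [33]
extract_min()->33, []

Final heap: []


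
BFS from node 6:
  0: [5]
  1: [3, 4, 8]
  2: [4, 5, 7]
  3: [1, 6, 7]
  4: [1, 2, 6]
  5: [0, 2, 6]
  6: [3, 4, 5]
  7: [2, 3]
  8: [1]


Visit 6, enqueue [3, 4, 5]
Visit 3, enqueue [1, 7]
Visit 4, enqueue [2]
Visit 5, enqueue [0]
Visit 1, enqueue [8]
Visit 7, enqueue []
Visit 2, enqueue []
Visit 0, enqueue []
Visit 8, enqueue []

BFS order: [6, 3, 4, 5, 1, 7, 2, 0, 8]


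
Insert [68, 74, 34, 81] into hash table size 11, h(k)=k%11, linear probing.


Insert 68: h=2 -> slot 2
Insert 74: h=8 -> slot 8
Insert 34: h=1 -> slot 1
Insert 81: h=4 -> slot 4

Table: [None, 34, 68, None, 81, None, None, None, 74, None, None]


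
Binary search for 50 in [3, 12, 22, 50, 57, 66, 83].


Step 1: lo=0, hi=6, mid=3, val=50

Found at index 3


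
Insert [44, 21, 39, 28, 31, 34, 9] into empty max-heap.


Insert 44: [44]
Insert 21: [44, 21]
Insert 39: [44, 21, 39]
Insert 28: [44, 28, 39, 21]
Insert 31: [44, 31, 39, 21, 28]
Insert 34: [44, 31, 39, 21, 28, 34]
Insert 9: [44, 31, 39, 21, 28, 34, 9]

Final heap: [44, 31, 39, 21, 28, 34, 9]


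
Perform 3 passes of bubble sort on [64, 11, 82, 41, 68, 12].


Initial: [64, 11, 82, 41, 68, 12]
Pass 1: [11, 64, 41, 68, 12, 82] (4 swaps)
Pass 2: [11, 41, 64, 12, 68, 82] (2 swaps)
Pass 3: [11, 41, 12, 64, 68, 82] (1 swaps)

After 3 passes: [11, 41, 12, 64, 68, 82]


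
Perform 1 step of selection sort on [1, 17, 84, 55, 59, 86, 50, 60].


Initial: [1, 17, 84, 55, 59, 86, 50, 60]
Step 1: min=1 at 0
  Swap: [1, 17, 84, 55, 59, 86, 50, 60]

After 1 step: [1, 17, 84, 55, 59, 86, 50, 60]


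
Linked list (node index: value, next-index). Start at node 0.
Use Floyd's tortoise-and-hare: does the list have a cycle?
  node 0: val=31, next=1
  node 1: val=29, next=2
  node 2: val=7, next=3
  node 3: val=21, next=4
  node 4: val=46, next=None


Floyd's tortoise (slow, +1) and hare (fast, +2):
  init: slow=0, fast=0
  step 1: slow=1, fast=2
  step 2: slow=2, fast=4
  step 3: fast -> None, no cycle

Cycle: no


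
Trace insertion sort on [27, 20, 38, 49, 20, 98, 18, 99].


Initial: [27, 20, 38, 49, 20, 98, 18, 99]
Insert 20: [20, 27, 38, 49, 20, 98, 18, 99]
Insert 38: [20, 27, 38, 49, 20, 98, 18, 99]
Insert 49: [20, 27, 38, 49, 20, 98, 18, 99]
Insert 20: [20, 20, 27, 38, 49, 98, 18, 99]
Insert 98: [20, 20, 27, 38, 49, 98, 18, 99]
Insert 18: [18, 20, 20, 27, 38, 49, 98, 99]
Insert 99: [18, 20, 20, 27, 38, 49, 98, 99]

Sorted: [18, 20, 20, 27, 38, 49, 98, 99]


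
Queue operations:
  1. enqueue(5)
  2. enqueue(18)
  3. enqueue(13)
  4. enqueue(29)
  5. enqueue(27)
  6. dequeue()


enqueue(5) -> [5]
enqueue(18) -> [5, 18]
enqueue(13) -> [5, 18, 13]
enqueue(29) -> [5, 18, 13, 29]
enqueue(27) -> [5, 18, 13, 29, 27]
dequeue()->5, [18, 13, 29, 27]

Final queue: [18, 13, 29, 27]


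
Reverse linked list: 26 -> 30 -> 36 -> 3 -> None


Step 1: curr=26, set curr.next=prev(None) | reversed so far: 26
Step 2: curr=30, set curr.next=prev(26) | reversed so far: 30 -> 26
Step 3: curr=36, set curr.next=prev(30) | reversed so far: 36 -> 30 -> 26
Step 4: curr=3, set curr.next=prev(36) | reversed so far: 3 -> 36 -> 30 -> 26

3 -> 36 -> 30 -> 26 -> None


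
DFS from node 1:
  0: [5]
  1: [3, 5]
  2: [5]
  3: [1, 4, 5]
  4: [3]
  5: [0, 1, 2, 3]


Visit 1, push [5, 3]
Visit 3, push [5, 4]
Visit 4, push []
Visit 5, push [2, 0]
Visit 0, push []
Visit 2, push []

DFS order: [1, 3, 4, 5, 0, 2]


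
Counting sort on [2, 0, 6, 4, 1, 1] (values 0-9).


Input: [2, 0, 6, 4, 1, 1]
Counts: [1, 2, 1, 0, 1, 0, 1, 0, 0, 0]

Sorted: [0, 1, 1, 2, 4, 6]


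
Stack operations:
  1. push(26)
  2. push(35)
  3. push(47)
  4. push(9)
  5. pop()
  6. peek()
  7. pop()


push(26) -> [26]
push(35) -> [26, 35]
push(47) -> [26, 35, 47]
push(9) -> [26, 35, 47, 9]
pop()->9, [26, 35, 47]
peek()->47
pop()->47, [26, 35]

Final stack: [26, 35]


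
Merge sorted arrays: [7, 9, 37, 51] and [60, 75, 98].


Take 7 from A
Take 9 from A
Take 37 from A
Take 51 from A

Merged: [7, 9, 37, 51, 60, 75, 98]


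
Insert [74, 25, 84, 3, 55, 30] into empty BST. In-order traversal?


Insert 74: root
Insert 25: L from 74
Insert 84: R from 74
Insert 3: L from 74 -> L from 25
Insert 55: L from 74 -> R from 25
Insert 30: L from 74 -> R from 25 -> L from 55

In-order: [3, 25, 30, 55, 74, 84]


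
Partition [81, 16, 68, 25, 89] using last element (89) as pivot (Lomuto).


Pivot: 89
  81 <= 89: advance i (no swap)
  16 <= 89: advance i (no swap)
  68 <= 89: advance i (no swap)
  25 <= 89: advance i (no swap)
Place pivot at 4: [81, 16, 68, 25, 89]

Partitioned: [81, 16, 68, 25, 89]


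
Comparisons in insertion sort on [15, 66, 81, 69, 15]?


Algorithm: insertion sort
Input: [15, 66, 81, 69, 15]
Sorted: [15, 15, 66, 69, 81]

8


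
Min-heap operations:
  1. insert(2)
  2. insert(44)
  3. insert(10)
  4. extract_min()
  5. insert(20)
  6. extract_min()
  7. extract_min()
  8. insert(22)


insert(2) -> [2]
insert(44) -> [2, 44]
insert(10) -> [2, 44, 10]
extract_min()->2, [10, 44]
insert(20) -> [10, 44, 20]
extract_min()->10, [20, 44]
extract_min()->20, [44]
insert(22) -> [22, 44]

Final heap: [22, 44]


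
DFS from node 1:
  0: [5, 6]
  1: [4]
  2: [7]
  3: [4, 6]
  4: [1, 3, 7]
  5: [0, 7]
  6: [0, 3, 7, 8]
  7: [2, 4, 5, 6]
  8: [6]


Visit 1, push [4]
Visit 4, push [7, 3]
Visit 3, push [6]
Visit 6, push [8, 7, 0]
Visit 0, push [5]
Visit 5, push [7]
Visit 7, push [2]
Visit 2, push []
Visit 8, push []

DFS order: [1, 4, 3, 6, 0, 5, 7, 2, 8]


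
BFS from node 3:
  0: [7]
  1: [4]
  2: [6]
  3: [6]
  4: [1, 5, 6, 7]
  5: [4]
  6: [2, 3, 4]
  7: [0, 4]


Visit 3, enqueue [6]
Visit 6, enqueue [2, 4]
Visit 2, enqueue []
Visit 4, enqueue [1, 5, 7]
Visit 1, enqueue []
Visit 5, enqueue []
Visit 7, enqueue [0]
Visit 0, enqueue []

BFS order: [3, 6, 2, 4, 1, 5, 7, 0]


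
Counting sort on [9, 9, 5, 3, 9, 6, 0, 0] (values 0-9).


Input: [9, 9, 5, 3, 9, 6, 0, 0]
Counts: [2, 0, 0, 1, 0, 1, 1, 0, 0, 3]

Sorted: [0, 0, 3, 5, 6, 9, 9, 9]


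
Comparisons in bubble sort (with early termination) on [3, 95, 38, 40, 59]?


Algorithm: bubble sort (with early termination)
Input: [3, 95, 38, 40, 59]
Sorted: [3, 38, 40, 59, 95]

7


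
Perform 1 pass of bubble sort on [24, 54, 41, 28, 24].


Initial: [24, 54, 41, 28, 24]
Pass 1: [24, 41, 28, 24, 54] (3 swaps)

After 1 pass: [24, 41, 28, 24, 54]


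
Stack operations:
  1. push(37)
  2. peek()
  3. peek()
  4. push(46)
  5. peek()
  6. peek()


push(37) -> [37]
peek()->37
peek()->37
push(46) -> [37, 46]
peek()->46
peek()->46

Final stack: [37, 46]


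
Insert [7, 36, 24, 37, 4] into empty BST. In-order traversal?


Insert 7: root
Insert 36: R from 7
Insert 24: R from 7 -> L from 36
Insert 37: R from 7 -> R from 36
Insert 4: L from 7

In-order: [4, 7, 24, 36, 37]


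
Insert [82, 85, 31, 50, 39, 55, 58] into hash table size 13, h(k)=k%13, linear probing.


Insert 82: h=4 -> slot 4
Insert 85: h=7 -> slot 7
Insert 31: h=5 -> slot 5
Insert 50: h=11 -> slot 11
Insert 39: h=0 -> slot 0
Insert 55: h=3 -> slot 3
Insert 58: h=6 -> slot 6

Table: [39, None, None, 55, 82, 31, 58, 85, None, None, None, 50, None]


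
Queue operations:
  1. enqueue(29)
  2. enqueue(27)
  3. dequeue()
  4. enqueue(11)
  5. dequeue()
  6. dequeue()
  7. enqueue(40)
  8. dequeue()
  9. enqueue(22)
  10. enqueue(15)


enqueue(29) -> [29]
enqueue(27) -> [29, 27]
dequeue()->29, [27]
enqueue(11) -> [27, 11]
dequeue()->27, [11]
dequeue()->11, []
enqueue(40) -> [40]
dequeue()->40, []
enqueue(22) -> [22]
enqueue(15) -> [22, 15]

Final queue: [22, 15]


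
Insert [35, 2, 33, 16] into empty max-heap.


Insert 35: [35]
Insert 2: [35, 2]
Insert 33: [35, 2, 33]
Insert 16: [35, 16, 33, 2]

Final heap: [35, 16, 33, 2]


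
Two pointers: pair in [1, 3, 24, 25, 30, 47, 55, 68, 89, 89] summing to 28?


lo=0(1)+hi=9(89)=90
lo=0(1)+hi=8(89)=90
lo=0(1)+hi=7(68)=69
lo=0(1)+hi=6(55)=56
lo=0(1)+hi=5(47)=48
lo=0(1)+hi=4(30)=31
lo=0(1)+hi=3(25)=26
lo=1(3)+hi=3(25)=28

Yes: 3+25=28


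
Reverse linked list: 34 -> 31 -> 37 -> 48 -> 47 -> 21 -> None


Step 1: curr=34, set curr.next=prev(None) | reversed so far: 34
Step 2: curr=31, set curr.next=prev(34) | reversed so far: 31 -> 34
Step 3: curr=37, set curr.next=prev(31) | reversed so far: 37 -> 31 -> 34
Step 4: curr=48, set curr.next=prev(37) | reversed so far: 48 -> 37 -> 31 -> 34
Step 5: curr=47, set curr.next=prev(48) | reversed so far: 47 -> 48 -> 37 -> 31 -> 34
Step 6: curr=21, set curr.next=prev(47) | reversed so far: 21 -> 47 -> 48 -> 37 -> 31 -> 34

21 -> 47 -> 48 -> 37 -> 31 -> 34 -> None


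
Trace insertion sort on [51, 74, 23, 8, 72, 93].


Initial: [51, 74, 23, 8, 72, 93]
Insert 74: [51, 74, 23, 8, 72, 93]
Insert 23: [23, 51, 74, 8, 72, 93]
Insert 8: [8, 23, 51, 74, 72, 93]
Insert 72: [8, 23, 51, 72, 74, 93]
Insert 93: [8, 23, 51, 72, 74, 93]

Sorted: [8, 23, 51, 72, 74, 93]


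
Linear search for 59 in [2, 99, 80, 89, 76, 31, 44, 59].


i=0: 2!=59
i=1: 99!=59
i=2: 80!=59
i=3: 89!=59
i=4: 76!=59
i=5: 31!=59
i=6: 44!=59
i=7: 59==59 found!

Found at 7, 8 comps


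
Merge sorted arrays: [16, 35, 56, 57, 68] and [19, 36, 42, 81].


Take 16 from A
Take 19 from B
Take 35 from A
Take 36 from B
Take 42 from B
Take 56 from A
Take 57 from A
Take 68 from A

Merged: [16, 19, 35, 36, 42, 56, 57, 68, 81]


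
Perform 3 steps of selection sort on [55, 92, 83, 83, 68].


Initial: [55, 92, 83, 83, 68]
Step 1: min=55 at 0
  Swap: [55, 92, 83, 83, 68]
Step 2: min=68 at 4
  Swap: [55, 68, 83, 83, 92]
Step 3: min=83 at 2
  Swap: [55, 68, 83, 83, 92]

After 3 steps: [55, 68, 83, 83, 92]


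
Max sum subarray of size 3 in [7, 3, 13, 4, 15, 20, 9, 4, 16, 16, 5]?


[0:3]: 23
[1:4]: 20
[2:5]: 32
[3:6]: 39
[4:7]: 44
[5:8]: 33
[6:9]: 29
[7:10]: 36
[8:11]: 37

Max: 44 at [4:7]


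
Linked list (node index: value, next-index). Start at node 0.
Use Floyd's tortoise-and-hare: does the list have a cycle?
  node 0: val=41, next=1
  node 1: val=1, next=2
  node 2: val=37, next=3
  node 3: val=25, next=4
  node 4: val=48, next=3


Floyd's tortoise (slow, +1) and hare (fast, +2):
  init: slow=0, fast=0
  step 1: slow=1, fast=2
  step 2: slow=2, fast=4
  step 3: slow=3, fast=4
  step 4: slow=4, fast=4
  slow == fast at node 4: cycle detected

Cycle: yes


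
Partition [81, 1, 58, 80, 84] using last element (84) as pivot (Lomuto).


Pivot: 84
  81 <= 84: advance i (no swap)
  1 <= 84: advance i (no swap)
  58 <= 84: advance i (no swap)
  80 <= 84: advance i (no swap)
Place pivot at 4: [81, 1, 58, 80, 84]

Partitioned: [81, 1, 58, 80, 84]


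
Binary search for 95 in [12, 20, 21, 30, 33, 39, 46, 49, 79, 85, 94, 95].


Step 1: lo=0, hi=11, mid=5, val=39
Step 2: lo=6, hi=11, mid=8, val=79
Step 3: lo=9, hi=11, mid=10, val=94
Step 4: lo=11, hi=11, mid=11, val=95

Found at index 11


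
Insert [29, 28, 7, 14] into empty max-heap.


Insert 29: [29]
Insert 28: [29, 28]
Insert 7: [29, 28, 7]
Insert 14: [29, 28, 7, 14]

Final heap: [29, 28, 7, 14]


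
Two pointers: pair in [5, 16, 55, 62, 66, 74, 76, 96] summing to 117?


lo=0(5)+hi=7(96)=101
lo=1(16)+hi=7(96)=112
lo=2(55)+hi=7(96)=151
lo=2(55)+hi=6(76)=131
lo=2(55)+hi=5(74)=129
lo=2(55)+hi=4(66)=121
lo=2(55)+hi=3(62)=117

Yes: 55+62=117


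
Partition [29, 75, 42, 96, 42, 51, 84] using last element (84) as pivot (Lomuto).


Pivot: 84
  29 <= 84: advance i (no swap)
  75 <= 84: advance i (no swap)
  42 <= 84: advance i (no swap)
  42 <= 84: swap -> [29, 75, 42, 42, 96, 51, 84]
  51 <= 84: swap -> [29, 75, 42, 42, 51, 96, 84]
Place pivot at 5: [29, 75, 42, 42, 51, 84, 96]

Partitioned: [29, 75, 42, 42, 51, 84, 96]


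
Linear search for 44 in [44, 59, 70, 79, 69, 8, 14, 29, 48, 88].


i=0: 44==44 found!

Found at 0, 1 comps


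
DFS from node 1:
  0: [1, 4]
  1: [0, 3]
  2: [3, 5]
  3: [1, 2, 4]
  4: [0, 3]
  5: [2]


Visit 1, push [3, 0]
Visit 0, push [4]
Visit 4, push [3]
Visit 3, push [2]
Visit 2, push [5]
Visit 5, push []

DFS order: [1, 0, 4, 3, 2, 5]


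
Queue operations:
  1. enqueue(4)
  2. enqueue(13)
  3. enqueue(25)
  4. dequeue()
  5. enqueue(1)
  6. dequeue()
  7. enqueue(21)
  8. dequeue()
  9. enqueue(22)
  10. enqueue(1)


enqueue(4) -> [4]
enqueue(13) -> [4, 13]
enqueue(25) -> [4, 13, 25]
dequeue()->4, [13, 25]
enqueue(1) -> [13, 25, 1]
dequeue()->13, [25, 1]
enqueue(21) -> [25, 1, 21]
dequeue()->25, [1, 21]
enqueue(22) -> [1, 21, 22]
enqueue(1) -> [1, 21, 22, 1]

Final queue: [1, 21, 22, 1]


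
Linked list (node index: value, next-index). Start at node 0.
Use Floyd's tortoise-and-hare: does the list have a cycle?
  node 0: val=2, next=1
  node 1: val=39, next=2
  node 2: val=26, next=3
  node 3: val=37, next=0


Floyd's tortoise (slow, +1) and hare (fast, +2):
  init: slow=0, fast=0
  step 1: slow=1, fast=2
  step 2: slow=2, fast=0
  step 3: slow=3, fast=2
  step 4: slow=0, fast=0
  slow == fast at node 0: cycle detected

Cycle: yes


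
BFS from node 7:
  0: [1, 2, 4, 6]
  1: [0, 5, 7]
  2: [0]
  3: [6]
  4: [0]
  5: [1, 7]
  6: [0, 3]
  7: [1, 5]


Visit 7, enqueue [1, 5]
Visit 1, enqueue [0]
Visit 5, enqueue []
Visit 0, enqueue [2, 4, 6]
Visit 2, enqueue []
Visit 4, enqueue []
Visit 6, enqueue [3]
Visit 3, enqueue []

BFS order: [7, 1, 5, 0, 2, 4, 6, 3]


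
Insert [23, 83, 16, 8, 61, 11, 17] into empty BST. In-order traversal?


Insert 23: root
Insert 83: R from 23
Insert 16: L from 23
Insert 8: L from 23 -> L from 16
Insert 61: R from 23 -> L from 83
Insert 11: L from 23 -> L from 16 -> R from 8
Insert 17: L from 23 -> R from 16

In-order: [8, 11, 16, 17, 23, 61, 83]


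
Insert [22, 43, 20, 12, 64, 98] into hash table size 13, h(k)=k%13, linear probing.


Insert 22: h=9 -> slot 9
Insert 43: h=4 -> slot 4
Insert 20: h=7 -> slot 7
Insert 12: h=12 -> slot 12
Insert 64: h=12, 1 probes -> slot 0
Insert 98: h=7, 1 probes -> slot 8

Table: [64, None, None, None, 43, None, None, 20, 98, 22, None, None, 12]


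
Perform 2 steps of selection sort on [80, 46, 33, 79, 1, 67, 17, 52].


Initial: [80, 46, 33, 79, 1, 67, 17, 52]
Step 1: min=1 at 4
  Swap: [1, 46, 33, 79, 80, 67, 17, 52]
Step 2: min=17 at 6
  Swap: [1, 17, 33, 79, 80, 67, 46, 52]

After 2 steps: [1, 17, 33, 79, 80, 67, 46, 52]


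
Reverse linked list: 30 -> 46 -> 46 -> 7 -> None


Step 1: curr=30, set curr.next=prev(None) | reversed so far: 30
Step 2: curr=46, set curr.next=prev(30) | reversed so far: 46 -> 30
Step 3: curr=46, set curr.next=prev(46) | reversed so far: 46 -> 46 -> 30
Step 4: curr=7, set curr.next=prev(46) | reversed so far: 7 -> 46 -> 46 -> 30

7 -> 46 -> 46 -> 30 -> None


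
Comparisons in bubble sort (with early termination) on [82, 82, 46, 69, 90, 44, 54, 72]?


Algorithm: bubble sort (with early termination)
Input: [82, 82, 46, 69, 90, 44, 54, 72]
Sorted: [44, 46, 54, 69, 72, 82, 82, 90]

27


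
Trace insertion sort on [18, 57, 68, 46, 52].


Initial: [18, 57, 68, 46, 52]
Insert 57: [18, 57, 68, 46, 52]
Insert 68: [18, 57, 68, 46, 52]
Insert 46: [18, 46, 57, 68, 52]
Insert 52: [18, 46, 52, 57, 68]

Sorted: [18, 46, 52, 57, 68]


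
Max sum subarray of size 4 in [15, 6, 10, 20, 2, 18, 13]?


[0:4]: 51
[1:5]: 38
[2:6]: 50
[3:7]: 53

Max: 53 at [3:7]


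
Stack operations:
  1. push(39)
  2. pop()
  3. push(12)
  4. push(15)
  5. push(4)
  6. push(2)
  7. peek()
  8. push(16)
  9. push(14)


push(39) -> [39]
pop()->39, []
push(12) -> [12]
push(15) -> [12, 15]
push(4) -> [12, 15, 4]
push(2) -> [12, 15, 4, 2]
peek()->2
push(16) -> [12, 15, 4, 2, 16]
push(14) -> [12, 15, 4, 2, 16, 14]

Final stack: [12, 15, 4, 2, 16, 14]


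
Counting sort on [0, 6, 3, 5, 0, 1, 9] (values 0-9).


Input: [0, 6, 3, 5, 0, 1, 9]
Counts: [2, 1, 0, 1, 0, 1, 1, 0, 0, 1]

Sorted: [0, 0, 1, 3, 5, 6, 9]


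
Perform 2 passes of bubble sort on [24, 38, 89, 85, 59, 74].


Initial: [24, 38, 89, 85, 59, 74]
Pass 1: [24, 38, 85, 59, 74, 89] (3 swaps)
Pass 2: [24, 38, 59, 74, 85, 89] (2 swaps)

After 2 passes: [24, 38, 59, 74, 85, 89]


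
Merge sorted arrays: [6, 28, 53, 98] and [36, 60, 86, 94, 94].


Take 6 from A
Take 28 from A
Take 36 from B
Take 53 from A
Take 60 from B
Take 86 from B
Take 94 from B
Take 94 from B

Merged: [6, 28, 36, 53, 60, 86, 94, 94, 98]


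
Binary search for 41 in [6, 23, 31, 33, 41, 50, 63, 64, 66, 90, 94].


Step 1: lo=0, hi=10, mid=5, val=50
Step 2: lo=0, hi=4, mid=2, val=31
Step 3: lo=3, hi=4, mid=3, val=33
Step 4: lo=4, hi=4, mid=4, val=41

Found at index 4


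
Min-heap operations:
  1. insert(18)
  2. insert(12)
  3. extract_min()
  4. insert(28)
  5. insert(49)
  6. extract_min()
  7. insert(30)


insert(18) -> [18]
insert(12) -> [12, 18]
extract_min()->12, [18]
insert(28) -> [18, 28]
insert(49) -> [18, 28, 49]
extract_min()->18, [28, 49]
insert(30) -> [28, 49, 30]

Final heap: [28, 49, 30]


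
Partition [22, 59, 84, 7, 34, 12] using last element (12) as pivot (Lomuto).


Pivot: 12
  7 <= 12: swap -> [7, 59, 84, 22, 34, 12]
Place pivot at 1: [7, 12, 84, 22, 34, 59]

Partitioned: [7, 12, 84, 22, 34, 59]


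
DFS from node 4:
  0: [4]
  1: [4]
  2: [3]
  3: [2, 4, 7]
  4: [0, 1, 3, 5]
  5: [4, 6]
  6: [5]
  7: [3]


Visit 4, push [5, 3, 1, 0]
Visit 0, push []
Visit 1, push []
Visit 3, push [7, 2]
Visit 2, push []
Visit 7, push []
Visit 5, push [6]
Visit 6, push []

DFS order: [4, 0, 1, 3, 2, 7, 5, 6]


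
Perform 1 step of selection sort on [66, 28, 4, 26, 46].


Initial: [66, 28, 4, 26, 46]
Step 1: min=4 at 2
  Swap: [4, 28, 66, 26, 46]

After 1 step: [4, 28, 66, 26, 46]


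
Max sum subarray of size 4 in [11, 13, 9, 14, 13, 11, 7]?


[0:4]: 47
[1:5]: 49
[2:6]: 47
[3:7]: 45

Max: 49 at [1:5]


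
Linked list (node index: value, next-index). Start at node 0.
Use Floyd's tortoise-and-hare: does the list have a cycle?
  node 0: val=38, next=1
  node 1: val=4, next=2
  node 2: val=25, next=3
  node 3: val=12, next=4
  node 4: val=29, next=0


Floyd's tortoise (slow, +1) and hare (fast, +2):
  init: slow=0, fast=0
  step 1: slow=1, fast=2
  step 2: slow=2, fast=4
  step 3: slow=3, fast=1
  step 4: slow=4, fast=3
  step 5: slow=0, fast=0
  slow == fast at node 0: cycle detected

Cycle: yes


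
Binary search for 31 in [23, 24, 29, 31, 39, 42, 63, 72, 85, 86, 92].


Step 1: lo=0, hi=10, mid=5, val=42
Step 2: lo=0, hi=4, mid=2, val=29
Step 3: lo=3, hi=4, mid=3, val=31

Found at index 3


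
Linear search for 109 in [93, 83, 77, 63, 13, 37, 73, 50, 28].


i=0: 93!=109
i=1: 83!=109
i=2: 77!=109
i=3: 63!=109
i=4: 13!=109
i=5: 37!=109
i=6: 73!=109
i=7: 50!=109
i=8: 28!=109

Not found, 9 comps


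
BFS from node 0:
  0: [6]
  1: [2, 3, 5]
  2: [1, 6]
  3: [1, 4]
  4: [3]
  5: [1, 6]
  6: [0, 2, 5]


Visit 0, enqueue [6]
Visit 6, enqueue [2, 5]
Visit 2, enqueue [1]
Visit 5, enqueue []
Visit 1, enqueue [3]
Visit 3, enqueue [4]
Visit 4, enqueue []

BFS order: [0, 6, 2, 5, 1, 3, 4]


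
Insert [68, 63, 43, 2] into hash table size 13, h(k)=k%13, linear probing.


Insert 68: h=3 -> slot 3
Insert 63: h=11 -> slot 11
Insert 43: h=4 -> slot 4
Insert 2: h=2 -> slot 2

Table: [None, None, 2, 68, 43, None, None, None, None, None, None, 63, None]


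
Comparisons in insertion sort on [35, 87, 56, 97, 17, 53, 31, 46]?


Algorithm: insertion sort
Input: [35, 87, 56, 97, 17, 53, 31, 46]
Sorted: [17, 31, 35, 46, 53, 56, 87, 97]

23


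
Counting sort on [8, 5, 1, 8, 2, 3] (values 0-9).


Input: [8, 5, 1, 8, 2, 3]
Counts: [0, 1, 1, 1, 0, 1, 0, 0, 2, 0]

Sorted: [1, 2, 3, 5, 8, 8]


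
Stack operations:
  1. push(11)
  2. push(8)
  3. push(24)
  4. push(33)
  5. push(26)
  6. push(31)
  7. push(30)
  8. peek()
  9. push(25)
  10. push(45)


push(11) -> [11]
push(8) -> [11, 8]
push(24) -> [11, 8, 24]
push(33) -> [11, 8, 24, 33]
push(26) -> [11, 8, 24, 33, 26]
push(31) -> [11, 8, 24, 33, 26, 31]
push(30) -> [11, 8, 24, 33, 26, 31, 30]
peek()->30
push(25) -> [11, 8, 24, 33, 26, 31, 30, 25]
push(45) -> [11, 8, 24, 33, 26, 31, 30, 25, 45]

Final stack: [11, 8, 24, 33, 26, 31, 30, 25, 45]


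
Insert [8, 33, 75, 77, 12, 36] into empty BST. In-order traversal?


Insert 8: root
Insert 33: R from 8
Insert 75: R from 8 -> R from 33
Insert 77: R from 8 -> R from 33 -> R from 75
Insert 12: R from 8 -> L from 33
Insert 36: R from 8 -> R from 33 -> L from 75

In-order: [8, 12, 33, 36, 75, 77]


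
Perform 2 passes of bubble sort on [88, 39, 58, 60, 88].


Initial: [88, 39, 58, 60, 88]
Pass 1: [39, 58, 60, 88, 88] (3 swaps)
Pass 2: [39, 58, 60, 88, 88] (0 swaps)

After 2 passes: [39, 58, 60, 88, 88]


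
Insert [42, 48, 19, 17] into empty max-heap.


Insert 42: [42]
Insert 48: [48, 42]
Insert 19: [48, 42, 19]
Insert 17: [48, 42, 19, 17]

Final heap: [48, 42, 19, 17]


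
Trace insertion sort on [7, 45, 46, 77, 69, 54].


Initial: [7, 45, 46, 77, 69, 54]
Insert 45: [7, 45, 46, 77, 69, 54]
Insert 46: [7, 45, 46, 77, 69, 54]
Insert 77: [7, 45, 46, 77, 69, 54]
Insert 69: [7, 45, 46, 69, 77, 54]
Insert 54: [7, 45, 46, 54, 69, 77]

Sorted: [7, 45, 46, 54, 69, 77]


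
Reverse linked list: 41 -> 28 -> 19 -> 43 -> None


Step 1: curr=41, set curr.next=prev(None) | reversed so far: 41
Step 2: curr=28, set curr.next=prev(41) | reversed so far: 28 -> 41
Step 3: curr=19, set curr.next=prev(28) | reversed so far: 19 -> 28 -> 41
Step 4: curr=43, set curr.next=prev(19) | reversed so far: 43 -> 19 -> 28 -> 41

43 -> 19 -> 28 -> 41 -> None


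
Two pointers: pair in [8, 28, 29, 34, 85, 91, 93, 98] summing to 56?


lo=0(8)+hi=7(98)=106
lo=0(8)+hi=6(93)=101
lo=0(8)+hi=5(91)=99
lo=0(8)+hi=4(85)=93
lo=0(8)+hi=3(34)=42
lo=1(28)+hi=3(34)=62
lo=1(28)+hi=2(29)=57

No pair found


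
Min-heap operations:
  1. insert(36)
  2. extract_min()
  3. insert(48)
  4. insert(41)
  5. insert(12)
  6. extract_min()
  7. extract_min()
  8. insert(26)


insert(36) -> [36]
extract_min()->36, []
insert(48) -> [48]
insert(41) -> [41, 48]
insert(12) -> [12, 48, 41]
extract_min()->12, [41, 48]
extract_min()->41, [48]
insert(26) -> [26, 48]

Final heap: [26, 48]


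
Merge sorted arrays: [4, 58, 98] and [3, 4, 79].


Take 3 from B
Take 4 from A
Take 4 from B
Take 58 from A
Take 79 from B

Merged: [3, 4, 4, 58, 79, 98]


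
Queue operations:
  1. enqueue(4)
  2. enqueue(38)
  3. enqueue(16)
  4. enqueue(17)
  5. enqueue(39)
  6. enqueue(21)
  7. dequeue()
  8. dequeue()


enqueue(4) -> [4]
enqueue(38) -> [4, 38]
enqueue(16) -> [4, 38, 16]
enqueue(17) -> [4, 38, 16, 17]
enqueue(39) -> [4, 38, 16, 17, 39]
enqueue(21) -> [4, 38, 16, 17, 39, 21]
dequeue()->4, [38, 16, 17, 39, 21]
dequeue()->38, [16, 17, 39, 21]

Final queue: [16, 17, 39, 21]


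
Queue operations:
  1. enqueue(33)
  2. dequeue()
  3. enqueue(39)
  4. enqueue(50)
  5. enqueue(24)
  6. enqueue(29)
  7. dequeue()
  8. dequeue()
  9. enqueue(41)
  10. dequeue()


enqueue(33) -> [33]
dequeue()->33, []
enqueue(39) -> [39]
enqueue(50) -> [39, 50]
enqueue(24) -> [39, 50, 24]
enqueue(29) -> [39, 50, 24, 29]
dequeue()->39, [50, 24, 29]
dequeue()->50, [24, 29]
enqueue(41) -> [24, 29, 41]
dequeue()->24, [29, 41]

Final queue: [29, 41]


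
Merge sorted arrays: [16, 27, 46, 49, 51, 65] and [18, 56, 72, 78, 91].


Take 16 from A
Take 18 from B
Take 27 from A
Take 46 from A
Take 49 from A
Take 51 from A
Take 56 from B
Take 65 from A

Merged: [16, 18, 27, 46, 49, 51, 56, 65, 72, 78, 91]


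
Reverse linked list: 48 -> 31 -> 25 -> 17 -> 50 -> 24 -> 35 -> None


Step 1: curr=48, set curr.next=prev(None) | reversed so far: 48
Step 2: curr=31, set curr.next=prev(48) | reversed so far: 31 -> 48
Step 3: curr=25, set curr.next=prev(31) | reversed so far: 25 -> 31 -> 48
Step 4: curr=17, set curr.next=prev(25) | reversed so far: 17 -> 25 -> 31 -> 48
Step 5: curr=50, set curr.next=prev(17) | reversed so far: 50 -> 17 -> 25 -> 31 -> 48
Step 6: curr=24, set curr.next=prev(50) | reversed so far: 24 -> 50 -> 17 -> 25 -> 31 -> 48
Step 7: curr=35, set curr.next=prev(24) | reversed so far: 35 -> 24 -> 50 -> 17 -> 25 -> 31 -> 48

35 -> 24 -> 50 -> 17 -> 25 -> 31 -> 48 -> None


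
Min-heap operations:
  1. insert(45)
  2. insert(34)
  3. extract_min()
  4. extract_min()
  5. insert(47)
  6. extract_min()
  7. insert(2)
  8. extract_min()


insert(45) -> [45]
insert(34) -> [34, 45]
extract_min()->34, [45]
extract_min()->45, []
insert(47) -> [47]
extract_min()->47, []
insert(2) -> [2]
extract_min()->2, []

Final heap: []


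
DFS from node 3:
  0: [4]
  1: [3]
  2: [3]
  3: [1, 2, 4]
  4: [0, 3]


Visit 3, push [4, 2, 1]
Visit 1, push []
Visit 2, push []
Visit 4, push [0]
Visit 0, push []

DFS order: [3, 1, 2, 4, 0]


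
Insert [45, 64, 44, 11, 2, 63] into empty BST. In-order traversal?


Insert 45: root
Insert 64: R from 45
Insert 44: L from 45
Insert 11: L from 45 -> L from 44
Insert 2: L from 45 -> L from 44 -> L from 11
Insert 63: R from 45 -> L from 64

In-order: [2, 11, 44, 45, 63, 64]


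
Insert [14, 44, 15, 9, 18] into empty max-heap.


Insert 14: [14]
Insert 44: [44, 14]
Insert 15: [44, 14, 15]
Insert 9: [44, 14, 15, 9]
Insert 18: [44, 18, 15, 9, 14]

Final heap: [44, 18, 15, 9, 14]


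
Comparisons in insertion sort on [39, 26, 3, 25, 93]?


Algorithm: insertion sort
Input: [39, 26, 3, 25, 93]
Sorted: [3, 25, 26, 39, 93]

7


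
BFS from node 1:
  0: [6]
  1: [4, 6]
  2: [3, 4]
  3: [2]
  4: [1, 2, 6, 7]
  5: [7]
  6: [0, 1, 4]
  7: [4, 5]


Visit 1, enqueue [4, 6]
Visit 4, enqueue [2, 7]
Visit 6, enqueue [0]
Visit 2, enqueue [3]
Visit 7, enqueue [5]
Visit 0, enqueue []
Visit 3, enqueue []
Visit 5, enqueue []

BFS order: [1, 4, 6, 2, 7, 0, 3, 5]


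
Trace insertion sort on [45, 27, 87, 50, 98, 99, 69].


Initial: [45, 27, 87, 50, 98, 99, 69]
Insert 27: [27, 45, 87, 50, 98, 99, 69]
Insert 87: [27, 45, 87, 50, 98, 99, 69]
Insert 50: [27, 45, 50, 87, 98, 99, 69]
Insert 98: [27, 45, 50, 87, 98, 99, 69]
Insert 99: [27, 45, 50, 87, 98, 99, 69]
Insert 69: [27, 45, 50, 69, 87, 98, 99]

Sorted: [27, 45, 50, 69, 87, 98, 99]


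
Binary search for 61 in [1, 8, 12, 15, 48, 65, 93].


Step 1: lo=0, hi=6, mid=3, val=15
Step 2: lo=4, hi=6, mid=5, val=65
Step 3: lo=4, hi=4, mid=4, val=48

Not found


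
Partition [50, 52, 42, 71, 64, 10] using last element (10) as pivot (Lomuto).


Pivot: 10
Place pivot at 0: [10, 52, 42, 71, 64, 50]

Partitioned: [10, 52, 42, 71, 64, 50]


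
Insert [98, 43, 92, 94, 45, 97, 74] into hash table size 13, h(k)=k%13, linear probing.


Insert 98: h=7 -> slot 7
Insert 43: h=4 -> slot 4
Insert 92: h=1 -> slot 1
Insert 94: h=3 -> slot 3
Insert 45: h=6 -> slot 6
Insert 97: h=6, 2 probes -> slot 8
Insert 74: h=9 -> slot 9

Table: [None, 92, None, 94, 43, None, 45, 98, 97, 74, None, None, None]


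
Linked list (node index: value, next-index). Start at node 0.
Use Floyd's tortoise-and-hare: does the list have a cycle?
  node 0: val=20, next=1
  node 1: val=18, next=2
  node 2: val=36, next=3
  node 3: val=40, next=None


Floyd's tortoise (slow, +1) and hare (fast, +2):
  init: slow=0, fast=0
  step 1: slow=1, fast=2
  step 2: fast 2->3->None, no cycle

Cycle: no


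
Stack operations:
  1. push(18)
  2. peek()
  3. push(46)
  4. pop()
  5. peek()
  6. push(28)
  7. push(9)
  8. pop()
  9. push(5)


push(18) -> [18]
peek()->18
push(46) -> [18, 46]
pop()->46, [18]
peek()->18
push(28) -> [18, 28]
push(9) -> [18, 28, 9]
pop()->9, [18, 28]
push(5) -> [18, 28, 5]

Final stack: [18, 28, 5]


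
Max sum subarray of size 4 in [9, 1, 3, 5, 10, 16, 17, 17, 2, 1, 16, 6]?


[0:4]: 18
[1:5]: 19
[2:6]: 34
[3:7]: 48
[4:8]: 60
[5:9]: 52
[6:10]: 37
[7:11]: 36
[8:12]: 25

Max: 60 at [4:8]


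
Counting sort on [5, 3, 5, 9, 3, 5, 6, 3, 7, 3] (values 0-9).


Input: [5, 3, 5, 9, 3, 5, 6, 3, 7, 3]
Counts: [0, 0, 0, 4, 0, 3, 1, 1, 0, 1]

Sorted: [3, 3, 3, 3, 5, 5, 5, 6, 7, 9]


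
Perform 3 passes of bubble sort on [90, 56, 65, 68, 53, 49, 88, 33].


Initial: [90, 56, 65, 68, 53, 49, 88, 33]
Pass 1: [56, 65, 68, 53, 49, 88, 33, 90] (7 swaps)
Pass 2: [56, 65, 53, 49, 68, 33, 88, 90] (3 swaps)
Pass 3: [56, 53, 49, 65, 33, 68, 88, 90] (3 swaps)

After 3 passes: [56, 53, 49, 65, 33, 68, 88, 90]


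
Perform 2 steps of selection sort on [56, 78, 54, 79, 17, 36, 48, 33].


Initial: [56, 78, 54, 79, 17, 36, 48, 33]
Step 1: min=17 at 4
  Swap: [17, 78, 54, 79, 56, 36, 48, 33]
Step 2: min=33 at 7
  Swap: [17, 33, 54, 79, 56, 36, 48, 78]

After 2 steps: [17, 33, 54, 79, 56, 36, 48, 78]


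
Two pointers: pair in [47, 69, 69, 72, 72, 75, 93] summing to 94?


lo=0(47)+hi=6(93)=140
lo=0(47)+hi=5(75)=122
lo=0(47)+hi=4(72)=119
lo=0(47)+hi=3(72)=119
lo=0(47)+hi=2(69)=116
lo=0(47)+hi=1(69)=116

No pair found


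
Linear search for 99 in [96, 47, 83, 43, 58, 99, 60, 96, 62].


i=0: 96!=99
i=1: 47!=99
i=2: 83!=99
i=3: 43!=99
i=4: 58!=99
i=5: 99==99 found!

Found at 5, 6 comps


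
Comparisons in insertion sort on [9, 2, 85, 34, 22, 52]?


Algorithm: insertion sort
Input: [9, 2, 85, 34, 22, 52]
Sorted: [2, 9, 22, 34, 52, 85]

9


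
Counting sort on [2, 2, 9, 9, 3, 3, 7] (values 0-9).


Input: [2, 2, 9, 9, 3, 3, 7]
Counts: [0, 0, 2, 2, 0, 0, 0, 1, 0, 2]

Sorted: [2, 2, 3, 3, 7, 9, 9]


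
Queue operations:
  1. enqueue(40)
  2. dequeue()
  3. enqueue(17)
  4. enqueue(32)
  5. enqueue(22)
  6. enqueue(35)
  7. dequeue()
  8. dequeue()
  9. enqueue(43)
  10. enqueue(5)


enqueue(40) -> [40]
dequeue()->40, []
enqueue(17) -> [17]
enqueue(32) -> [17, 32]
enqueue(22) -> [17, 32, 22]
enqueue(35) -> [17, 32, 22, 35]
dequeue()->17, [32, 22, 35]
dequeue()->32, [22, 35]
enqueue(43) -> [22, 35, 43]
enqueue(5) -> [22, 35, 43, 5]

Final queue: [22, 35, 43, 5]


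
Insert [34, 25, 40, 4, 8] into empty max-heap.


Insert 34: [34]
Insert 25: [34, 25]
Insert 40: [40, 25, 34]
Insert 4: [40, 25, 34, 4]
Insert 8: [40, 25, 34, 4, 8]

Final heap: [40, 25, 34, 4, 8]


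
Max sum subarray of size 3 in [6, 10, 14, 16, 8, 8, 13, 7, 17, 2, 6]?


[0:3]: 30
[1:4]: 40
[2:5]: 38
[3:6]: 32
[4:7]: 29
[5:8]: 28
[6:9]: 37
[7:10]: 26
[8:11]: 25

Max: 40 at [1:4]


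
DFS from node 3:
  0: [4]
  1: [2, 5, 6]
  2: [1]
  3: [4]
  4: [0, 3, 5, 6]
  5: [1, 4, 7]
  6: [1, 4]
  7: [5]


Visit 3, push [4]
Visit 4, push [6, 5, 0]
Visit 0, push []
Visit 5, push [7, 1]
Visit 1, push [6, 2]
Visit 2, push []
Visit 6, push []
Visit 7, push []

DFS order: [3, 4, 0, 5, 1, 2, 6, 7]


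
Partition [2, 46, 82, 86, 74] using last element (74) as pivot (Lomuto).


Pivot: 74
  2 <= 74: advance i (no swap)
  46 <= 74: advance i (no swap)
Place pivot at 2: [2, 46, 74, 86, 82]

Partitioned: [2, 46, 74, 86, 82]


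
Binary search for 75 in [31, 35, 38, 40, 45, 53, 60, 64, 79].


Step 1: lo=0, hi=8, mid=4, val=45
Step 2: lo=5, hi=8, mid=6, val=60
Step 3: lo=7, hi=8, mid=7, val=64
Step 4: lo=8, hi=8, mid=8, val=79

Not found


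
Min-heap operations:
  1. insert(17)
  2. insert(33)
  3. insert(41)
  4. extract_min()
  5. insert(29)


insert(17) -> [17]
insert(33) -> [17, 33]
insert(41) -> [17, 33, 41]
extract_min()->17, [33, 41]
insert(29) -> [29, 41, 33]

Final heap: [29, 41, 33]
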